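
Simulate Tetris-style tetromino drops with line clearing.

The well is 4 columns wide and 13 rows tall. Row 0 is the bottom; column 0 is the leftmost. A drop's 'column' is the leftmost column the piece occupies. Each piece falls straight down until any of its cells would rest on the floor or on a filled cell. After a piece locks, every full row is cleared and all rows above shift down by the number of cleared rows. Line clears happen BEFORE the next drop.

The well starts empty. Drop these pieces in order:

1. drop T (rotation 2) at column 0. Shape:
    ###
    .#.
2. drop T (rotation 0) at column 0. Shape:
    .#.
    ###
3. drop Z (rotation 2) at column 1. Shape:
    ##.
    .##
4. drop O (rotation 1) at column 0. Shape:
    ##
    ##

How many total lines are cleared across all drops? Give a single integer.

Answer: 0

Derivation:
Drop 1: T rot2 at col 0 lands with bottom-row=0; cleared 0 line(s) (total 0); column heights now [2 2 2 0], max=2
Drop 2: T rot0 at col 0 lands with bottom-row=2; cleared 0 line(s) (total 0); column heights now [3 4 3 0], max=4
Drop 3: Z rot2 at col 1 lands with bottom-row=3; cleared 0 line(s) (total 0); column heights now [3 5 5 4], max=5
Drop 4: O rot1 at col 0 lands with bottom-row=5; cleared 0 line(s) (total 0); column heights now [7 7 5 4], max=7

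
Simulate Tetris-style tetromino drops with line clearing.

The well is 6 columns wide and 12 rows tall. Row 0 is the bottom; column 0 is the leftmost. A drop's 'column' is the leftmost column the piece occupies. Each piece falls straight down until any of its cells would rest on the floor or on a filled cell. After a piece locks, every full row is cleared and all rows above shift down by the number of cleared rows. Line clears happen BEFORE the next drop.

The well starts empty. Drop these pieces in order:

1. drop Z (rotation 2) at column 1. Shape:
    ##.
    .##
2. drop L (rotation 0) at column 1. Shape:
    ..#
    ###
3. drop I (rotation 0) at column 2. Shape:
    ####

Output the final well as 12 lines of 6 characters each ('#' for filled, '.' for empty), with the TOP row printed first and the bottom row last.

Drop 1: Z rot2 at col 1 lands with bottom-row=0; cleared 0 line(s) (total 0); column heights now [0 2 2 1 0 0], max=2
Drop 2: L rot0 at col 1 lands with bottom-row=2; cleared 0 line(s) (total 0); column heights now [0 3 3 4 0 0], max=4
Drop 3: I rot0 at col 2 lands with bottom-row=4; cleared 0 line(s) (total 0); column heights now [0 3 5 5 5 5], max=5

Answer: ......
......
......
......
......
......
......
..####
...#..
.###..
.##...
..##..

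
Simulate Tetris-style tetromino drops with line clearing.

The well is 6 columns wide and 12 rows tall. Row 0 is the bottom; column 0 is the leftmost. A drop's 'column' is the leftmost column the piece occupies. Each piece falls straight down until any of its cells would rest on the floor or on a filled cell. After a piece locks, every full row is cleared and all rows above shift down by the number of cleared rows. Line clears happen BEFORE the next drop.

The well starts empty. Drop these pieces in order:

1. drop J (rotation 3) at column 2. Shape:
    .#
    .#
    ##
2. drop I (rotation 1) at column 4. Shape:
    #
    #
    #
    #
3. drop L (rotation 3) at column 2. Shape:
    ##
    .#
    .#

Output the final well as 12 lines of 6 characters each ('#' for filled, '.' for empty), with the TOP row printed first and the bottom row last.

Answer: ......
......
......
......
......
......
..##..
...#..
...##.
...##.
...##.
..###.

Derivation:
Drop 1: J rot3 at col 2 lands with bottom-row=0; cleared 0 line(s) (total 0); column heights now [0 0 1 3 0 0], max=3
Drop 2: I rot1 at col 4 lands with bottom-row=0; cleared 0 line(s) (total 0); column heights now [0 0 1 3 4 0], max=4
Drop 3: L rot3 at col 2 lands with bottom-row=3; cleared 0 line(s) (total 0); column heights now [0 0 6 6 4 0], max=6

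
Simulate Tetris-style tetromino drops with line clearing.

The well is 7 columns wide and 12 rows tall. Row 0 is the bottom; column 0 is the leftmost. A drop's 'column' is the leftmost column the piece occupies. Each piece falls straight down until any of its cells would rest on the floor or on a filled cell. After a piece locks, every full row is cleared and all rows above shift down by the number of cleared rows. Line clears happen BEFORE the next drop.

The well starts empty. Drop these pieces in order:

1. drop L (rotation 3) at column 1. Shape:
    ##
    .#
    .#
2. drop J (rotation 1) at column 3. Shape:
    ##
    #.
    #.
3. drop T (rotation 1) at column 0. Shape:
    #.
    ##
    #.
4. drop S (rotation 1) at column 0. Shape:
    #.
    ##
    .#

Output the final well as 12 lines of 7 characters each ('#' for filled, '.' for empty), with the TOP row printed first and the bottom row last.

Answer: .......
.......
.......
.......
.......
#......
##.....
##.....
##.....
#####..
..##...
..##...

Derivation:
Drop 1: L rot3 at col 1 lands with bottom-row=0; cleared 0 line(s) (total 0); column heights now [0 3 3 0 0 0 0], max=3
Drop 2: J rot1 at col 3 lands with bottom-row=0; cleared 0 line(s) (total 0); column heights now [0 3 3 3 3 0 0], max=3
Drop 3: T rot1 at col 0 lands with bottom-row=2; cleared 0 line(s) (total 0); column heights now [5 4 3 3 3 0 0], max=5
Drop 4: S rot1 at col 0 lands with bottom-row=4; cleared 0 line(s) (total 0); column heights now [7 6 3 3 3 0 0], max=7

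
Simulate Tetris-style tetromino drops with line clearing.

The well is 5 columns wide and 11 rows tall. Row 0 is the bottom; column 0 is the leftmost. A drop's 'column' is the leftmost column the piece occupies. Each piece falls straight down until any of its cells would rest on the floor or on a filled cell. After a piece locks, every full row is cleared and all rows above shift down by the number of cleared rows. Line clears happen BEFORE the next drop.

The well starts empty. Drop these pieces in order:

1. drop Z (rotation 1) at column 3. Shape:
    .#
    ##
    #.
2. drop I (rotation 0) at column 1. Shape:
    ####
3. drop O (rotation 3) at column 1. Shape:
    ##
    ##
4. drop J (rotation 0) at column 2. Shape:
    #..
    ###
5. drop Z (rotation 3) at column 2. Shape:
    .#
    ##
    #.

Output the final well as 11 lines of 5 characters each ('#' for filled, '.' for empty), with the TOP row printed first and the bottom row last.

Drop 1: Z rot1 at col 3 lands with bottom-row=0; cleared 0 line(s) (total 0); column heights now [0 0 0 2 3], max=3
Drop 2: I rot0 at col 1 lands with bottom-row=3; cleared 0 line(s) (total 0); column heights now [0 4 4 4 4], max=4
Drop 3: O rot3 at col 1 lands with bottom-row=4; cleared 0 line(s) (total 0); column heights now [0 6 6 4 4], max=6
Drop 4: J rot0 at col 2 lands with bottom-row=6; cleared 0 line(s) (total 0); column heights now [0 6 8 7 7], max=8
Drop 5: Z rot3 at col 2 lands with bottom-row=8; cleared 0 line(s) (total 0); column heights now [0 6 10 11 7], max=11

Answer: ...#.
..##.
..#..
..#..
..###
.##..
.##..
.####
....#
...##
...#.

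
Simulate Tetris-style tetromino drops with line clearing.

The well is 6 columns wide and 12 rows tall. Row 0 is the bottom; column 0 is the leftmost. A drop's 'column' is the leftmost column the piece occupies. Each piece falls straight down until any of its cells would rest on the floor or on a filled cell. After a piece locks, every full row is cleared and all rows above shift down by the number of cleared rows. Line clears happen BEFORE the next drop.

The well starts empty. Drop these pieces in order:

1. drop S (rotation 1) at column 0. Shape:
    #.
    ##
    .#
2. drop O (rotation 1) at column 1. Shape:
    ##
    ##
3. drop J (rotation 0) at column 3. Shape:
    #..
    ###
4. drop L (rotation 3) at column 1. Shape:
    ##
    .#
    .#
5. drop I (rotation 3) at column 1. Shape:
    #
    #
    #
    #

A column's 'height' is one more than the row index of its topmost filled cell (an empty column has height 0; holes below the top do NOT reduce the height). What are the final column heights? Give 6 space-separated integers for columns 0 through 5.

Answer: 3 11 7 2 1 1

Derivation:
Drop 1: S rot1 at col 0 lands with bottom-row=0; cleared 0 line(s) (total 0); column heights now [3 2 0 0 0 0], max=3
Drop 2: O rot1 at col 1 lands with bottom-row=2; cleared 0 line(s) (total 0); column heights now [3 4 4 0 0 0], max=4
Drop 3: J rot0 at col 3 lands with bottom-row=0; cleared 0 line(s) (total 0); column heights now [3 4 4 2 1 1], max=4
Drop 4: L rot3 at col 1 lands with bottom-row=4; cleared 0 line(s) (total 0); column heights now [3 7 7 2 1 1], max=7
Drop 5: I rot3 at col 1 lands with bottom-row=7; cleared 0 line(s) (total 0); column heights now [3 11 7 2 1 1], max=11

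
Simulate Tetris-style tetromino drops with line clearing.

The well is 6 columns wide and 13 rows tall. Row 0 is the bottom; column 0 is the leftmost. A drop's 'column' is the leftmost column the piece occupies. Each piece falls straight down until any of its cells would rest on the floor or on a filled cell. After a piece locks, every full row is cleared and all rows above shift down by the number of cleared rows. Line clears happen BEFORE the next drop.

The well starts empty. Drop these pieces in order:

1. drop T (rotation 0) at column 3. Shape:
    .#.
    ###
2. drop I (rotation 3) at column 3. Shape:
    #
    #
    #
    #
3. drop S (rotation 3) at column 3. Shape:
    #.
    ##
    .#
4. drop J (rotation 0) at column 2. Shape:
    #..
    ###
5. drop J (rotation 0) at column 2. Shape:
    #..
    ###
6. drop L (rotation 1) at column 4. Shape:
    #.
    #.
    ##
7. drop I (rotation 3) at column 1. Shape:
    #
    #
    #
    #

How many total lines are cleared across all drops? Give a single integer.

Answer: 0

Derivation:
Drop 1: T rot0 at col 3 lands with bottom-row=0; cleared 0 line(s) (total 0); column heights now [0 0 0 1 2 1], max=2
Drop 2: I rot3 at col 3 lands with bottom-row=1; cleared 0 line(s) (total 0); column heights now [0 0 0 5 2 1], max=5
Drop 3: S rot3 at col 3 lands with bottom-row=4; cleared 0 line(s) (total 0); column heights now [0 0 0 7 6 1], max=7
Drop 4: J rot0 at col 2 lands with bottom-row=7; cleared 0 line(s) (total 0); column heights now [0 0 9 8 8 1], max=9
Drop 5: J rot0 at col 2 lands with bottom-row=9; cleared 0 line(s) (total 0); column heights now [0 0 11 10 10 1], max=11
Drop 6: L rot1 at col 4 lands with bottom-row=10; cleared 0 line(s) (total 0); column heights now [0 0 11 10 13 11], max=13
Drop 7: I rot3 at col 1 lands with bottom-row=0; cleared 0 line(s) (total 0); column heights now [0 4 11 10 13 11], max=13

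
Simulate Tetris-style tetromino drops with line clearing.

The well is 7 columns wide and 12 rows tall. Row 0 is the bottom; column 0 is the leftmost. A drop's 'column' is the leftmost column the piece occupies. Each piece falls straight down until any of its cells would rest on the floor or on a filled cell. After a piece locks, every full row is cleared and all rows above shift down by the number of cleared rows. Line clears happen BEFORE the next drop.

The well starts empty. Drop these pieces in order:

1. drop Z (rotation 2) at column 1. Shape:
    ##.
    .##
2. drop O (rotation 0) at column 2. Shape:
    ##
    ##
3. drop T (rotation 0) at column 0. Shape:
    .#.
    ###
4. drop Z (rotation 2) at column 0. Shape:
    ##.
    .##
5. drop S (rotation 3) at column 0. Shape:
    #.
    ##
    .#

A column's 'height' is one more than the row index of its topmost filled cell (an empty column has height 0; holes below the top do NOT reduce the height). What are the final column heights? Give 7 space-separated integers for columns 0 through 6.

Answer: 11 10 7 4 0 0 0

Derivation:
Drop 1: Z rot2 at col 1 lands with bottom-row=0; cleared 0 line(s) (total 0); column heights now [0 2 2 1 0 0 0], max=2
Drop 2: O rot0 at col 2 lands with bottom-row=2; cleared 0 line(s) (total 0); column heights now [0 2 4 4 0 0 0], max=4
Drop 3: T rot0 at col 0 lands with bottom-row=4; cleared 0 line(s) (total 0); column heights now [5 6 5 4 0 0 0], max=6
Drop 4: Z rot2 at col 0 lands with bottom-row=6; cleared 0 line(s) (total 0); column heights now [8 8 7 4 0 0 0], max=8
Drop 5: S rot3 at col 0 lands with bottom-row=8; cleared 0 line(s) (total 0); column heights now [11 10 7 4 0 0 0], max=11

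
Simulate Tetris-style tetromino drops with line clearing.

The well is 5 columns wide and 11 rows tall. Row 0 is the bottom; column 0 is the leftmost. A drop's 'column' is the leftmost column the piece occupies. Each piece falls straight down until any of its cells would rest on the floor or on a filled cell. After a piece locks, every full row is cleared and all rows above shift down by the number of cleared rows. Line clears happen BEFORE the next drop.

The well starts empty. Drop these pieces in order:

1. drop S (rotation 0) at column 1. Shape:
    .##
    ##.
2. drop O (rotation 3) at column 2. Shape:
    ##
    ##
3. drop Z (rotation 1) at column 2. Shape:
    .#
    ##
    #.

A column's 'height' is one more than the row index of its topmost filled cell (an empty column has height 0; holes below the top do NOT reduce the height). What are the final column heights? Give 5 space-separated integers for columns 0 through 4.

Drop 1: S rot0 at col 1 lands with bottom-row=0; cleared 0 line(s) (total 0); column heights now [0 1 2 2 0], max=2
Drop 2: O rot3 at col 2 lands with bottom-row=2; cleared 0 line(s) (total 0); column heights now [0 1 4 4 0], max=4
Drop 3: Z rot1 at col 2 lands with bottom-row=4; cleared 0 line(s) (total 0); column heights now [0 1 6 7 0], max=7

Answer: 0 1 6 7 0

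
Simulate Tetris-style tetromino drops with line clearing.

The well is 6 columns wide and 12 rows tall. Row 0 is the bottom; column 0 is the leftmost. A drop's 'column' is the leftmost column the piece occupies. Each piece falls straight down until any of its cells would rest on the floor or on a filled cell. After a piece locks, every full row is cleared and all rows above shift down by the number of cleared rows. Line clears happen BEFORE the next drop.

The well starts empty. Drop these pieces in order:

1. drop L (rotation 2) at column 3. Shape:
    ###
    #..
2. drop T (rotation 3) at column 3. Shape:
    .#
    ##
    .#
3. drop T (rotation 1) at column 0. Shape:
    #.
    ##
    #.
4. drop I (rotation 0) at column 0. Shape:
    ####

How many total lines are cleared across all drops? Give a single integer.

Drop 1: L rot2 at col 3 lands with bottom-row=0; cleared 0 line(s) (total 0); column heights now [0 0 0 2 2 2], max=2
Drop 2: T rot3 at col 3 lands with bottom-row=2; cleared 0 line(s) (total 0); column heights now [0 0 0 4 5 2], max=5
Drop 3: T rot1 at col 0 lands with bottom-row=0; cleared 0 line(s) (total 0); column heights now [3 2 0 4 5 2], max=5
Drop 4: I rot0 at col 0 lands with bottom-row=4; cleared 0 line(s) (total 0); column heights now [5 5 5 5 5 2], max=5

Answer: 0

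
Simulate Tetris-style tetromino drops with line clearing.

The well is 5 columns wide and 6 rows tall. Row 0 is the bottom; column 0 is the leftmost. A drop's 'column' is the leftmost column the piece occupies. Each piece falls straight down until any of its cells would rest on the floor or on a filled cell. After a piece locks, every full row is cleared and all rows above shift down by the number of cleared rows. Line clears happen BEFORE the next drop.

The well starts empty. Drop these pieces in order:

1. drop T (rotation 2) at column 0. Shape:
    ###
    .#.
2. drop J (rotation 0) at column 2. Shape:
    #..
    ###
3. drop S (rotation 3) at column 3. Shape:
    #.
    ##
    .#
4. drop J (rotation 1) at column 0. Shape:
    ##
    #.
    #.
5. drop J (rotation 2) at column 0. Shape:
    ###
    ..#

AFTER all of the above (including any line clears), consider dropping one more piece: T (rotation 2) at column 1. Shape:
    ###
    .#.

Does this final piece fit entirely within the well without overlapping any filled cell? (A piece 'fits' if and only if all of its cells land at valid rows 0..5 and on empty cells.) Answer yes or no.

Answer: no

Derivation:
Drop 1: T rot2 at col 0 lands with bottom-row=0; cleared 0 line(s) (total 0); column heights now [2 2 2 0 0], max=2
Drop 2: J rot0 at col 2 lands with bottom-row=2; cleared 0 line(s) (total 0); column heights now [2 2 4 3 3], max=4
Drop 3: S rot3 at col 3 lands with bottom-row=3; cleared 0 line(s) (total 0); column heights now [2 2 4 6 5], max=6
Drop 4: J rot1 at col 0 lands with bottom-row=2; cleared 0 line(s) (total 0); column heights now [5 5 4 6 5], max=6
Drop 5: J rot2 at col 0 lands with bottom-row=4; cleared 1 line(s) (total 1); column heights now [5 5 5 5 4], max=5
Test piece T rot2 at col 1 (width 3): heights before test = [5 5 5 5 4]; fits = False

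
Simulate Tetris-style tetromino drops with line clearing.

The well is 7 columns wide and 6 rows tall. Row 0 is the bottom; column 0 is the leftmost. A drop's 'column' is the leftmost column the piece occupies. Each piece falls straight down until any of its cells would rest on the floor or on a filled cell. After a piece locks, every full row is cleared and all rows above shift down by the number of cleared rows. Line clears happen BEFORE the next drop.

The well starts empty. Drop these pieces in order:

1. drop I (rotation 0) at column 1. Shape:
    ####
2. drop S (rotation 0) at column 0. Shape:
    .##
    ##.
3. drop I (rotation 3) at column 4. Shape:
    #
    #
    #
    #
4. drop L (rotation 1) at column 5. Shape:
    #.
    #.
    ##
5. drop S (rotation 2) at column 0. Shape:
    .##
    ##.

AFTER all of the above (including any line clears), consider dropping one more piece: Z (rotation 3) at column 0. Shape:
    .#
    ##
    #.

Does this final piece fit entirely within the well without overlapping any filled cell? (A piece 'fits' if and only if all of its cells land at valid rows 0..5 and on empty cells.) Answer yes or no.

Drop 1: I rot0 at col 1 lands with bottom-row=0; cleared 0 line(s) (total 0); column heights now [0 1 1 1 1 0 0], max=1
Drop 2: S rot0 at col 0 lands with bottom-row=1; cleared 0 line(s) (total 0); column heights now [2 3 3 1 1 0 0], max=3
Drop 3: I rot3 at col 4 lands with bottom-row=1; cleared 0 line(s) (total 0); column heights now [2 3 3 1 5 0 0], max=5
Drop 4: L rot1 at col 5 lands with bottom-row=0; cleared 0 line(s) (total 0); column heights now [2 3 3 1 5 3 1], max=5
Drop 5: S rot2 at col 0 lands with bottom-row=3; cleared 0 line(s) (total 0); column heights now [4 5 5 1 5 3 1], max=5
Test piece Z rot3 at col 0 (width 2): heights before test = [4 5 5 1 5 3 1]; fits = False

Answer: no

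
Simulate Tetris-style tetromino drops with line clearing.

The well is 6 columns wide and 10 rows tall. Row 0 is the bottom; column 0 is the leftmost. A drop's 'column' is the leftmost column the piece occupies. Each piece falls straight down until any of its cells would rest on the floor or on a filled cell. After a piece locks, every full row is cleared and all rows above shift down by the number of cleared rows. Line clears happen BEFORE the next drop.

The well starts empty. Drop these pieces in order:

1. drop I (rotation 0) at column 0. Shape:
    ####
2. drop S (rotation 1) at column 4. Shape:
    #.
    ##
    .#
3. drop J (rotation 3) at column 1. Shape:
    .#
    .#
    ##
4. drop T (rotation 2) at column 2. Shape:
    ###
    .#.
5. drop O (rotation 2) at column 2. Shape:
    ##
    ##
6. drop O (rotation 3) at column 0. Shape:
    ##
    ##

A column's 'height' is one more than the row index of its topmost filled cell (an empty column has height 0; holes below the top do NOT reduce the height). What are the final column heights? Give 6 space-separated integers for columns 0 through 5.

Answer: 4 4 7 7 5 2

Derivation:
Drop 1: I rot0 at col 0 lands with bottom-row=0; cleared 0 line(s) (total 0); column heights now [1 1 1 1 0 0], max=1
Drop 2: S rot1 at col 4 lands with bottom-row=0; cleared 0 line(s) (total 0); column heights now [1 1 1 1 3 2], max=3
Drop 3: J rot3 at col 1 lands with bottom-row=1; cleared 0 line(s) (total 0); column heights now [1 2 4 1 3 2], max=4
Drop 4: T rot2 at col 2 lands with bottom-row=3; cleared 0 line(s) (total 0); column heights now [1 2 5 5 5 2], max=5
Drop 5: O rot2 at col 2 lands with bottom-row=5; cleared 0 line(s) (total 0); column heights now [1 2 7 7 5 2], max=7
Drop 6: O rot3 at col 0 lands with bottom-row=2; cleared 0 line(s) (total 0); column heights now [4 4 7 7 5 2], max=7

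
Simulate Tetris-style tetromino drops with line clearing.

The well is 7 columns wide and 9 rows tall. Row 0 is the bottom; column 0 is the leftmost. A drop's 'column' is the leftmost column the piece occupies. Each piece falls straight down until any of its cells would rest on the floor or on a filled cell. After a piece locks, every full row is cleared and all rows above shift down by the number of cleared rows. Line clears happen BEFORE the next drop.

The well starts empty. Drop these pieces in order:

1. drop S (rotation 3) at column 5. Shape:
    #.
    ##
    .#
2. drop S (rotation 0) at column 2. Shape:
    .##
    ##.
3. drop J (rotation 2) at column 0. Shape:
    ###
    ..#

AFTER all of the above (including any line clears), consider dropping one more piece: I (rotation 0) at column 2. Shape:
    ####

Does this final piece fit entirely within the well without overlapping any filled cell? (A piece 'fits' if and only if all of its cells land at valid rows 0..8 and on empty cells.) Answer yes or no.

Answer: yes

Derivation:
Drop 1: S rot3 at col 5 lands with bottom-row=0; cleared 0 line(s) (total 0); column heights now [0 0 0 0 0 3 2], max=3
Drop 2: S rot0 at col 2 lands with bottom-row=0; cleared 0 line(s) (total 0); column heights now [0 0 1 2 2 3 2], max=3
Drop 3: J rot2 at col 0 lands with bottom-row=1; cleared 0 line(s) (total 0); column heights now [3 3 3 2 2 3 2], max=3
Test piece I rot0 at col 2 (width 4): heights before test = [3 3 3 2 2 3 2]; fits = True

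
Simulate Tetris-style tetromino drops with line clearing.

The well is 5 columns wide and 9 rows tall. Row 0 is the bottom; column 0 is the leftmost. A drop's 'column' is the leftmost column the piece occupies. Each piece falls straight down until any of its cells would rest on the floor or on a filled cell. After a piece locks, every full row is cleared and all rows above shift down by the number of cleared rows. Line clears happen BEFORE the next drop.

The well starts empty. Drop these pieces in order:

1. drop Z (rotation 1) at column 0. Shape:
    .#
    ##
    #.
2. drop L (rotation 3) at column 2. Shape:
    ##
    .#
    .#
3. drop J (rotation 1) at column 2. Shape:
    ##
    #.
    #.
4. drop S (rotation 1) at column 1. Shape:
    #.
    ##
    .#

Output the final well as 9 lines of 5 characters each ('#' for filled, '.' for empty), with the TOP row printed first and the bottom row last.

Answer: .#...
.##..
..#..
..##.
..#..
..#..
.###.
##.#.
#..#.

Derivation:
Drop 1: Z rot1 at col 0 lands with bottom-row=0; cleared 0 line(s) (total 0); column heights now [2 3 0 0 0], max=3
Drop 2: L rot3 at col 2 lands with bottom-row=0; cleared 0 line(s) (total 0); column heights now [2 3 3 3 0], max=3
Drop 3: J rot1 at col 2 lands with bottom-row=3; cleared 0 line(s) (total 0); column heights now [2 3 6 6 0], max=6
Drop 4: S rot1 at col 1 lands with bottom-row=6; cleared 0 line(s) (total 0); column heights now [2 9 8 6 0], max=9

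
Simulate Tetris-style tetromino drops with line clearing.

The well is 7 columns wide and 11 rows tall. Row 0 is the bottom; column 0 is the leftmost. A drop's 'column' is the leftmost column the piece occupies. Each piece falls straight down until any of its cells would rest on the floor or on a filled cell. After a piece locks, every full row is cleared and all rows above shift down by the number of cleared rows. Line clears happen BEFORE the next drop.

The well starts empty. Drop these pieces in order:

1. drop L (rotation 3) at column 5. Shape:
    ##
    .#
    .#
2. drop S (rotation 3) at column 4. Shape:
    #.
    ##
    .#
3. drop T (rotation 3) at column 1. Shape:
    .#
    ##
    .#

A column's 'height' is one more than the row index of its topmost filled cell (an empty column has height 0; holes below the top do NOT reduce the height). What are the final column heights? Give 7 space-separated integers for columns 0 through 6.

Answer: 0 2 3 0 6 5 3

Derivation:
Drop 1: L rot3 at col 5 lands with bottom-row=0; cleared 0 line(s) (total 0); column heights now [0 0 0 0 0 3 3], max=3
Drop 2: S rot3 at col 4 lands with bottom-row=3; cleared 0 line(s) (total 0); column heights now [0 0 0 0 6 5 3], max=6
Drop 3: T rot3 at col 1 lands with bottom-row=0; cleared 0 line(s) (total 0); column heights now [0 2 3 0 6 5 3], max=6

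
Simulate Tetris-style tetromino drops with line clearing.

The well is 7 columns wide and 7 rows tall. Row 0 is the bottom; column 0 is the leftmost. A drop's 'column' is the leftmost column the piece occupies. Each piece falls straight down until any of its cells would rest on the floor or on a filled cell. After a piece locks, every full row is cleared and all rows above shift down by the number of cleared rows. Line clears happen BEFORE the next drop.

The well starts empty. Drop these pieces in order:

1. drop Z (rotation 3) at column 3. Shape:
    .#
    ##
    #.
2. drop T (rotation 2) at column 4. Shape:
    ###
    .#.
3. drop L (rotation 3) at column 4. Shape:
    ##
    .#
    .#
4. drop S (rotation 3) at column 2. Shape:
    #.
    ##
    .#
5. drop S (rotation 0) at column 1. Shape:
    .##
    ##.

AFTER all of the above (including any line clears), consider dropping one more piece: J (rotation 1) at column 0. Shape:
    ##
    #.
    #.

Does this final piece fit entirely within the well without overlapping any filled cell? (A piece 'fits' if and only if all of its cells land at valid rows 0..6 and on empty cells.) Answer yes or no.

Drop 1: Z rot3 at col 3 lands with bottom-row=0; cleared 0 line(s) (total 0); column heights now [0 0 0 2 3 0 0], max=3
Drop 2: T rot2 at col 4 lands with bottom-row=2; cleared 0 line(s) (total 0); column heights now [0 0 0 2 4 4 4], max=4
Drop 3: L rot3 at col 4 lands with bottom-row=4; cleared 0 line(s) (total 0); column heights now [0 0 0 2 7 7 4], max=7
Drop 4: S rot3 at col 2 lands with bottom-row=2; cleared 0 line(s) (total 0); column heights now [0 0 5 4 7 7 4], max=7
Drop 5: S rot0 at col 1 lands with bottom-row=5; cleared 0 line(s) (total 0); column heights now [0 6 7 7 7 7 4], max=7
Test piece J rot1 at col 0 (width 2): heights before test = [0 6 7 7 7 7 4]; fits = True

Answer: yes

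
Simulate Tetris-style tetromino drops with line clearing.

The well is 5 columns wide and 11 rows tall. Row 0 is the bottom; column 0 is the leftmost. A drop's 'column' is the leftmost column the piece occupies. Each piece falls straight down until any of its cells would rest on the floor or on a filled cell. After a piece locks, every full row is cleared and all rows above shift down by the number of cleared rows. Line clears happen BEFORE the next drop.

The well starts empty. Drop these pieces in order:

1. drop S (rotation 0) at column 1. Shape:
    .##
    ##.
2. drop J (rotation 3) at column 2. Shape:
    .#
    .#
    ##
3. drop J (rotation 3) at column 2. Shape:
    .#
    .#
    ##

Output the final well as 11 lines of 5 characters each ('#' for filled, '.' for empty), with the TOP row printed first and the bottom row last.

Drop 1: S rot0 at col 1 lands with bottom-row=0; cleared 0 line(s) (total 0); column heights now [0 1 2 2 0], max=2
Drop 2: J rot3 at col 2 lands with bottom-row=2; cleared 0 line(s) (total 0); column heights now [0 1 3 5 0], max=5
Drop 3: J rot3 at col 2 lands with bottom-row=5; cleared 0 line(s) (total 0); column heights now [0 1 6 8 0], max=8

Answer: .....
.....
.....
...#.
...#.
..##.
...#.
...#.
..##.
..##.
.##..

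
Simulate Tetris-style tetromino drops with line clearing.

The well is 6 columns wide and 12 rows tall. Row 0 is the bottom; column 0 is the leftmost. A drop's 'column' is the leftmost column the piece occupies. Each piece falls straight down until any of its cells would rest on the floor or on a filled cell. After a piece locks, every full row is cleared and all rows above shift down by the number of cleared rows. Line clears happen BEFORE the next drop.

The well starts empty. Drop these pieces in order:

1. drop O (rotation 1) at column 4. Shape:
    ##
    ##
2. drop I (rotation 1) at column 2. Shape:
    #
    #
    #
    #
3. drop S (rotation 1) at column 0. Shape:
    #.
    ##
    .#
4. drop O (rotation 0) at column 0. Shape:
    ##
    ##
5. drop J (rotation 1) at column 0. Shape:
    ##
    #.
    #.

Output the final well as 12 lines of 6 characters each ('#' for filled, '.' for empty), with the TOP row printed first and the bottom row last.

Answer: ......
......
......
......
##....
#.....
#.....
##....
###...
#.#...
###.##
.##.##

Derivation:
Drop 1: O rot1 at col 4 lands with bottom-row=0; cleared 0 line(s) (total 0); column heights now [0 0 0 0 2 2], max=2
Drop 2: I rot1 at col 2 lands with bottom-row=0; cleared 0 line(s) (total 0); column heights now [0 0 4 0 2 2], max=4
Drop 3: S rot1 at col 0 lands with bottom-row=0; cleared 0 line(s) (total 0); column heights now [3 2 4 0 2 2], max=4
Drop 4: O rot0 at col 0 lands with bottom-row=3; cleared 0 line(s) (total 0); column heights now [5 5 4 0 2 2], max=5
Drop 5: J rot1 at col 0 lands with bottom-row=5; cleared 0 line(s) (total 0); column heights now [8 8 4 0 2 2], max=8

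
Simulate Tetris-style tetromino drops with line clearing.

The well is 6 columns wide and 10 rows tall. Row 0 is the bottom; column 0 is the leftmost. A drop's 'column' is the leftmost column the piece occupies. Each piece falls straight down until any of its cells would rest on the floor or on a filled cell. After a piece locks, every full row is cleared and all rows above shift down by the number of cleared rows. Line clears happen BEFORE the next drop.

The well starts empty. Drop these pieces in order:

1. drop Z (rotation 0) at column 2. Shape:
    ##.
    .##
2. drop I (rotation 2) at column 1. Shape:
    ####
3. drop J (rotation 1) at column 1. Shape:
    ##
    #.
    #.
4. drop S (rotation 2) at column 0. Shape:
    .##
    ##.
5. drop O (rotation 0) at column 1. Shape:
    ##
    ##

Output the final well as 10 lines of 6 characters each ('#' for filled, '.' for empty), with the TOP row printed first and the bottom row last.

Answer: .##...
.##...
.##...
##....
.##...
.#....
.#....
.####.
..##..
...##.

Derivation:
Drop 1: Z rot0 at col 2 lands with bottom-row=0; cleared 0 line(s) (total 0); column heights now [0 0 2 2 1 0], max=2
Drop 2: I rot2 at col 1 lands with bottom-row=2; cleared 0 line(s) (total 0); column heights now [0 3 3 3 3 0], max=3
Drop 3: J rot1 at col 1 lands with bottom-row=3; cleared 0 line(s) (total 0); column heights now [0 6 6 3 3 0], max=6
Drop 4: S rot2 at col 0 lands with bottom-row=6; cleared 0 line(s) (total 0); column heights now [7 8 8 3 3 0], max=8
Drop 5: O rot0 at col 1 lands with bottom-row=8; cleared 0 line(s) (total 0); column heights now [7 10 10 3 3 0], max=10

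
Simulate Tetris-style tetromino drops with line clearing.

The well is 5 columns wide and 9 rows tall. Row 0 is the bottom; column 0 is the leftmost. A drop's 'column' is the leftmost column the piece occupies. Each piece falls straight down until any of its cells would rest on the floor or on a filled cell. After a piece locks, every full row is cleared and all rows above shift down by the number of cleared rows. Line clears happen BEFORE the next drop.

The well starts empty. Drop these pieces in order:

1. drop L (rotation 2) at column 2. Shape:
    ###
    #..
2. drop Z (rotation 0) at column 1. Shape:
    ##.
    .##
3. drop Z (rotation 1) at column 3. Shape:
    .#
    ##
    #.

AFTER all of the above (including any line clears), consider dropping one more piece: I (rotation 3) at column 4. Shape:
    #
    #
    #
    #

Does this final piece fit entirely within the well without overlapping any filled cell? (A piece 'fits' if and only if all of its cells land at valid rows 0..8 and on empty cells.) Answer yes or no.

Answer: no

Derivation:
Drop 1: L rot2 at col 2 lands with bottom-row=0; cleared 0 line(s) (total 0); column heights now [0 0 2 2 2], max=2
Drop 2: Z rot0 at col 1 lands with bottom-row=2; cleared 0 line(s) (total 0); column heights now [0 4 4 3 2], max=4
Drop 3: Z rot1 at col 3 lands with bottom-row=3; cleared 0 line(s) (total 0); column heights now [0 4 4 5 6], max=6
Test piece I rot3 at col 4 (width 1): heights before test = [0 4 4 5 6]; fits = False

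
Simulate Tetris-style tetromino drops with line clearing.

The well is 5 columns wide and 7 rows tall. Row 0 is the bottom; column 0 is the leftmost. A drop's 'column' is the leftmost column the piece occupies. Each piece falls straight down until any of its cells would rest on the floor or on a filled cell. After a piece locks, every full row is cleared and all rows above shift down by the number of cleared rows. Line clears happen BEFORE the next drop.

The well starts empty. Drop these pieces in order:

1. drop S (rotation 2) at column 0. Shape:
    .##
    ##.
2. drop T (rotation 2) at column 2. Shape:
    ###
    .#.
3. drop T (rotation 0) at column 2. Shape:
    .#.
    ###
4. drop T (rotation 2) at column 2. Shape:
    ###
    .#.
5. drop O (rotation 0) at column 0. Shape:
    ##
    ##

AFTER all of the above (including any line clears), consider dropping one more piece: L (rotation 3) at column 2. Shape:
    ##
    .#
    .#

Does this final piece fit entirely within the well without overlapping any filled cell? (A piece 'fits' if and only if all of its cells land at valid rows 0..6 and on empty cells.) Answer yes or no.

Answer: no

Derivation:
Drop 1: S rot2 at col 0 lands with bottom-row=0; cleared 0 line(s) (total 0); column heights now [1 2 2 0 0], max=2
Drop 2: T rot2 at col 2 lands with bottom-row=1; cleared 0 line(s) (total 0); column heights now [1 2 3 3 3], max=3
Drop 3: T rot0 at col 2 lands with bottom-row=3; cleared 0 line(s) (total 0); column heights now [1 2 4 5 4], max=5
Drop 4: T rot2 at col 2 lands with bottom-row=5; cleared 0 line(s) (total 0); column heights now [1 2 7 7 7], max=7
Drop 5: O rot0 at col 0 lands with bottom-row=2; cleared 2 line(s) (total 2); column heights now [1 2 5 5 5], max=5
Test piece L rot3 at col 2 (width 2): heights before test = [1 2 5 5 5]; fits = False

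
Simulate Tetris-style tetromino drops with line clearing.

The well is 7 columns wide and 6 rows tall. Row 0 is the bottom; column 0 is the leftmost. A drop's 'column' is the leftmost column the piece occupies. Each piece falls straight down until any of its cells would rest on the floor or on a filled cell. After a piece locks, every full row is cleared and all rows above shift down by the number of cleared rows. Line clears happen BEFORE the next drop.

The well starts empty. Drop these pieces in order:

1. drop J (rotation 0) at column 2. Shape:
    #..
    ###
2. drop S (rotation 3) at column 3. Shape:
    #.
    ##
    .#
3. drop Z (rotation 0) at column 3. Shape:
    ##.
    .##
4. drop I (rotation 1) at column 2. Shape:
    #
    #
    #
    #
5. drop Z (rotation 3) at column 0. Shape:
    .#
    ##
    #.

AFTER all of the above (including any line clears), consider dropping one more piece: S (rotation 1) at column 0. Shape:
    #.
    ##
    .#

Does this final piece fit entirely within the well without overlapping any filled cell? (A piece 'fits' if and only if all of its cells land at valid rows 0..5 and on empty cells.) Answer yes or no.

Answer: yes

Derivation:
Drop 1: J rot0 at col 2 lands with bottom-row=0; cleared 0 line(s) (total 0); column heights now [0 0 2 1 1 0 0], max=2
Drop 2: S rot3 at col 3 lands with bottom-row=1; cleared 0 line(s) (total 0); column heights now [0 0 2 4 3 0 0], max=4
Drop 3: Z rot0 at col 3 lands with bottom-row=3; cleared 0 line(s) (total 0); column heights now [0 0 2 5 5 4 0], max=5
Drop 4: I rot1 at col 2 lands with bottom-row=2; cleared 0 line(s) (total 0); column heights now [0 0 6 5 5 4 0], max=6
Drop 5: Z rot3 at col 0 lands with bottom-row=0; cleared 0 line(s) (total 0); column heights now [2 3 6 5 5 4 0], max=6
Test piece S rot1 at col 0 (width 2): heights before test = [2 3 6 5 5 4 0]; fits = True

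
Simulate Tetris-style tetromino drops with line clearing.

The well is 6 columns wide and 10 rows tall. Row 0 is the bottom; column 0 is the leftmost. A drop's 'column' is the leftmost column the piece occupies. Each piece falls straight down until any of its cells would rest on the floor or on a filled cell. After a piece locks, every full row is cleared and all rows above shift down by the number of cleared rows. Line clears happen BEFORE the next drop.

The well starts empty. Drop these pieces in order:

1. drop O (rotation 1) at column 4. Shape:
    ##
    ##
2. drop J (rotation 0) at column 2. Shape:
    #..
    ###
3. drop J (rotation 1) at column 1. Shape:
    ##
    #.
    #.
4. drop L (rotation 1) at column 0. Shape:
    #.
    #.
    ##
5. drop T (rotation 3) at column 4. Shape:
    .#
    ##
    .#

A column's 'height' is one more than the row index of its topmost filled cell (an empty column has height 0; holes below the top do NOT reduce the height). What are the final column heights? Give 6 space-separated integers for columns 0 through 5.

Answer: 8 6 5 3 4 5

Derivation:
Drop 1: O rot1 at col 4 lands with bottom-row=0; cleared 0 line(s) (total 0); column heights now [0 0 0 0 2 2], max=2
Drop 2: J rot0 at col 2 lands with bottom-row=2; cleared 0 line(s) (total 0); column heights now [0 0 4 3 3 2], max=4
Drop 3: J rot1 at col 1 lands with bottom-row=2; cleared 0 line(s) (total 0); column heights now [0 5 5 3 3 2], max=5
Drop 4: L rot1 at col 0 lands with bottom-row=5; cleared 0 line(s) (total 0); column heights now [8 6 5 3 3 2], max=8
Drop 5: T rot3 at col 4 lands with bottom-row=2; cleared 0 line(s) (total 0); column heights now [8 6 5 3 4 5], max=8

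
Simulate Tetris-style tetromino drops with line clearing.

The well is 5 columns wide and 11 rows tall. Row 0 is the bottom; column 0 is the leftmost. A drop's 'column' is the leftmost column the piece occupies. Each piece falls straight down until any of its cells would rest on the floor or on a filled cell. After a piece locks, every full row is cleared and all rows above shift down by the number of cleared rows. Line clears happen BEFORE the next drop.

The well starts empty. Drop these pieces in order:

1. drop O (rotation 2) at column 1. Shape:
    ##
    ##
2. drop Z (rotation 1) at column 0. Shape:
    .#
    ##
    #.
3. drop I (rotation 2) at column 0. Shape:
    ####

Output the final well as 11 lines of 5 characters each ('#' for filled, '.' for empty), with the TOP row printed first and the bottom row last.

Answer: .....
.....
.....
.....
.....
.....
####.
.#...
##...
###..
.##..

Derivation:
Drop 1: O rot2 at col 1 lands with bottom-row=0; cleared 0 line(s) (total 0); column heights now [0 2 2 0 0], max=2
Drop 2: Z rot1 at col 0 lands with bottom-row=1; cleared 0 line(s) (total 0); column heights now [3 4 2 0 0], max=4
Drop 3: I rot2 at col 0 lands with bottom-row=4; cleared 0 line(s) (total 0); column heights now [5 5 5 5 0], max=5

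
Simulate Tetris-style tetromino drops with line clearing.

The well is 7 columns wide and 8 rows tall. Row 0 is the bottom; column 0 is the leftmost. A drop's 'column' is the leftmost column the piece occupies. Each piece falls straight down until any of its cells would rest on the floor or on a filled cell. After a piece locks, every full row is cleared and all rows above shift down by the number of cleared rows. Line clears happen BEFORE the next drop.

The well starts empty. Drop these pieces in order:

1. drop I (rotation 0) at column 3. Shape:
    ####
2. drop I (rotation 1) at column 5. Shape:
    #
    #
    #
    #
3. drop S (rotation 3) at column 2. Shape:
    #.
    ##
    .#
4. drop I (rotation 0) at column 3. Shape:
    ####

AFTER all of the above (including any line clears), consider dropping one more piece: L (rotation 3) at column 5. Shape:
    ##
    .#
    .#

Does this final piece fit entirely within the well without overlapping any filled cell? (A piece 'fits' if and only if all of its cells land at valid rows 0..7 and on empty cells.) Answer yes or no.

Answer: no

Derivation:
Drop 1: I rot0 at col 3 lands with bottom-row=0; cleared 0 line(s) (total 0); column heights now [0 0 0 1 1 1 1], max=1
Drop 2: I rot1 at col 5 lands with bottom-row=1; cleared 0 line(s) (total 0); column heights now [0 0 0 1 1 5 1], max=5
Drop 3: S rot3 at col 2 lands with bottom-row=1; cleared 0 line(s) (total 0); column heights now [0 0 4 3 1 5 1], max=5
Drop 4: I rot0 at col 3 lands with bottom-row=5; cleared 0 line(s) (total 0); column heights now [0 0 4 6 6 6 6], max=6
Test piece L rot3 at col 5 (width 2): heights before test = [0 0 4 6 6 6 6]; fits = False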